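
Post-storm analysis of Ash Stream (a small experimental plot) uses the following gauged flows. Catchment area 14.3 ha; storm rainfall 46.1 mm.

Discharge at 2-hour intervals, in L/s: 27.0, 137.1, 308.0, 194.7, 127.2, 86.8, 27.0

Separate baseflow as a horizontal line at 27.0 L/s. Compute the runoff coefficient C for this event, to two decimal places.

ΣQ_DR = 718.8 L/s; V = ΣQ_DR·Δt = 5.175 × 10^6 L.
Runoff depth d = V / A = 36.19 mm.
C = d / P = 36.19 / 46.1 = 0.79.

C ≈ 0.79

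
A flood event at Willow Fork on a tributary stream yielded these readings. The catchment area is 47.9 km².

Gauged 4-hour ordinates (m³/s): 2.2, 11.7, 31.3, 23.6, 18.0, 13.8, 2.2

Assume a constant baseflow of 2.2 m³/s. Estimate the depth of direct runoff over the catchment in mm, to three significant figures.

d ≈ 26.3 mm

Direct runoff: 0.0, 9.5, 29.1, 21.4, 15.8, 11.6, 0.0 m³/s; ΣQ_DR = 87.40 m³/s.
V = ΣQ_DR · Δt = 87.40 × 14400 s = 1.259 × 10^6 m³.
Over A = 47.9 km², depth = V / A = 26.3 mm.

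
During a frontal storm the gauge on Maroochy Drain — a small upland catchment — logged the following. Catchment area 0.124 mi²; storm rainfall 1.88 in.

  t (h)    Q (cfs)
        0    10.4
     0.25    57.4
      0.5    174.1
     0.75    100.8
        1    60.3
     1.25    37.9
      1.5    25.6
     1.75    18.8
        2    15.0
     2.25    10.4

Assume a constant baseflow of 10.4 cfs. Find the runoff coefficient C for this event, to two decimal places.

ΣQ_DR = 406.7 cfs; V = ΣQ_DR·Δt = 3.660 × 10^5 ft³.
Runoff depth d = V / A = 1.271 in.
C = d / P = 1.271 / 1.88 = 0.68.

C ≈ 0.68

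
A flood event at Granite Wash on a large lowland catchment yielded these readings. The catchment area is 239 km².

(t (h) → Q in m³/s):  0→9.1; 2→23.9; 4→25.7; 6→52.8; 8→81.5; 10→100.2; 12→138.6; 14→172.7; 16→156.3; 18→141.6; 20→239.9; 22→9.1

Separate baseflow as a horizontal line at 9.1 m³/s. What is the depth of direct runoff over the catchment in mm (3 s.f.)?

Direct runoff: 0.0, 14.8, 16.6, 43.7, 72.4, 91.1, 129.5, 163.6, 147.2, 132.5, 230.8, 0.0 m³/s; ΣQ_DR = 1042 m³/s.
V = ΣQ_DR · Δt = 1042 × 7200 s = 7.504 × 10^6 m³.
Over A = 239 km², depth = V / A = 31.4 mm.

d ≈ 31.4 mm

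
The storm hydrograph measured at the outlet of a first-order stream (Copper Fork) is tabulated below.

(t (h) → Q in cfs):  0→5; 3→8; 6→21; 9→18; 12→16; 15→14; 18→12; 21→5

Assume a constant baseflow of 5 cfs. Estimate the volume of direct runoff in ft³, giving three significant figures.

Direct-runoff ordinates (Q − Q_b): 0.0, 3.0, 16.0, 13.0, 11.0, 9.0, 7.0, 0.0 cfs.
ΣQ_DR = 59.00 cfs.
With Δt = 3 h = 10800 s, V = ΣQ_DR · Δt = 59.00 × 10800 = 6.37 × 10^5 ft³.

V ≈ 6.37 × 10^5 ft³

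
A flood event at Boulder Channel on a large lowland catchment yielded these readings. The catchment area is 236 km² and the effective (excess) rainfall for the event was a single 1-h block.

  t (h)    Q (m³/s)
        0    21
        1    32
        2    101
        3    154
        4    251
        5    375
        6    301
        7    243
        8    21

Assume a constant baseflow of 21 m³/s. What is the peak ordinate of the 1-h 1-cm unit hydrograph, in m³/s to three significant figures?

U_p ≈ 177 m³/s

Direct runoff: 0.0, 11.0, 80.0, 133.0, 230.0, 354.0, 280.0, 222.0, 0.0 m³/s; ΣQ_DR = 1310 m³/s, peak = 354.0 m³/s.
Runoff depth d = ΣQ_DR·Δt / A = 1310 × 3600 / (236 km²) = 19.98 mm.
The 1-cm UH is the DRH scaled by (10 mm)/d, so U_p = 354.0 × 10/19.98 = 177 m³/s.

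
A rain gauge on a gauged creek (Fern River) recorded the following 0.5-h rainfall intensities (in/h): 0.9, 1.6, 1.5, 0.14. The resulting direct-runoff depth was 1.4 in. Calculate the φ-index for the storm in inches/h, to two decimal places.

Only the 3 blocks with intensity above φ contribute runoff: 0.9, 1.6, 1.5 in/h.
Σ(I−φ)·Δt = d  ⇒  (0.9+1.6+1.5 − 3φ)·0.5 = 1.4
φ = (4.000 − 1.4/0.5) / 3 = 0.40 in/h.

φ ≈ 0.40 in/h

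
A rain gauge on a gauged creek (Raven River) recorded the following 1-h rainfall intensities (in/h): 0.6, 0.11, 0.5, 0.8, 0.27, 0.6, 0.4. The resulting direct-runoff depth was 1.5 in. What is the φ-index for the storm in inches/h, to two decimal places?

φ ≈ 0.28 in/h

Only the 5 blocks with intensity above φ contribute runoff: 0.6, 0.5, 0.8, 0.6, 0.4 in/h.
Σ(I−φ)·Δt = d  ⇒  (0.6+0.5+0.8+0.6+0.4 − 5φ)·1 = 1.5
φ = (2.900 − 1.5/1) / 5 = 0.28 in/h.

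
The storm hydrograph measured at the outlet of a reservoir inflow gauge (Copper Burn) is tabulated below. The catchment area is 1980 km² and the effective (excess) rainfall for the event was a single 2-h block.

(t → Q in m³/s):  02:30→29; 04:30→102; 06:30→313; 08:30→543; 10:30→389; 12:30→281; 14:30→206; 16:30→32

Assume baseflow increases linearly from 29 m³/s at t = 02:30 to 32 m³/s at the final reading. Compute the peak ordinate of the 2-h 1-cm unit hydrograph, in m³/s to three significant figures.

Direct runoff: 0.00, 72.57, 283.14, 512.71, 358.29, 249.86, 174.43, 0.00 m³/s; ΣQ_DR = 1651 m³/s, peak = 512.71 m³/s.
Runoff depth d = ΣQ_DR·Δt / A = 1651 × 7200 / (1980 km²) = 6.004 mm.
The 1-cm UH is the DRH scaled by (10 mm)/d, so U_p = 512.71 × 10/6.004 = 854 m³/s.

U_p ≈ 854 m³/s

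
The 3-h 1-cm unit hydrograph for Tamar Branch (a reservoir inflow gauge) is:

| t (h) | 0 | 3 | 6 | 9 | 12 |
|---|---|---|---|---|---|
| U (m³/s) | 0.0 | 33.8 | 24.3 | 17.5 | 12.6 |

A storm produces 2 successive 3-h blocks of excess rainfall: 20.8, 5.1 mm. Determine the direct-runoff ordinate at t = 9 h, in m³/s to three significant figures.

By discrete convolution, Q_j = Σ (P_i / 10 mm) · U_{j−i}.
At t = 9 h (j=3): Q = (20.8/10)·17.5 + (5.1/10)·24.3 = 48.8 m³/s.

Q ≈ 48.8 m³/s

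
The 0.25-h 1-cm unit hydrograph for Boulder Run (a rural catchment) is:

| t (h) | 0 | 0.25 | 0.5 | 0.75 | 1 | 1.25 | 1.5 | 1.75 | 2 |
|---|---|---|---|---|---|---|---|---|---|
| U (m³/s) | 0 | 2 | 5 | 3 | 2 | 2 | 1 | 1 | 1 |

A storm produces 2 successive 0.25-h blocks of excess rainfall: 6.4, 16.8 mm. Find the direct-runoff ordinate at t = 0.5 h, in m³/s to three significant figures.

By discrete convolution, Q_j = Σ (P_i / 10 mm) · U_{j−i}.
At t = 0.5 h (j=2): Q = (6.4/10)·5 + (16.8/10)·2 = 6.56 m³/s.

Q ≈ 6.56 m³/s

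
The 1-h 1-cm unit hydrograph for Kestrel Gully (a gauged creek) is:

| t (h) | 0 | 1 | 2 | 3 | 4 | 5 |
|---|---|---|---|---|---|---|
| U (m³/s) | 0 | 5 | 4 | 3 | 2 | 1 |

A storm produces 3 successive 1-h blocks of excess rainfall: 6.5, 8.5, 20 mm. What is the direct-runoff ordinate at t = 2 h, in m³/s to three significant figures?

By discrete convolution, Q_j = Σ (P_i / 10 mm) · U_{j−i}.
At t = 2 h (j=2): Q = (6.5/10)·4 + (8.5/10)·5 + (20/10)·0 = 6.85 m³/s.

Q ≈ 6.85 m³/s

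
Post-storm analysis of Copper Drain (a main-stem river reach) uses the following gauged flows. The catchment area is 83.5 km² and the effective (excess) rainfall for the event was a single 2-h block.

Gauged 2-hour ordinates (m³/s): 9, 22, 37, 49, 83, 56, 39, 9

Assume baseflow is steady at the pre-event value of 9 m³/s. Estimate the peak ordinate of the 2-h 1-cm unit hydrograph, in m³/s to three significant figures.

U_p ≈ 37.0 m³/s

Direct runoff: 0.0, 13.0, 28.0, 40.0, 74.0, 47.0, 30.0, 0.0 m³/s; ΣQ_DR = 232.0 m³/s, peak = 74.0 m³/s.
Runoff depth d = ΣQ_DR·Δt / A = 232.0 × 7200 / (83.5 km²) = 20.00 mm.
The 1-cm UH is the DRH scaled by (10 mm)/d, so U_p = 74.0 × 10/20.00 = 37.0 m³/s.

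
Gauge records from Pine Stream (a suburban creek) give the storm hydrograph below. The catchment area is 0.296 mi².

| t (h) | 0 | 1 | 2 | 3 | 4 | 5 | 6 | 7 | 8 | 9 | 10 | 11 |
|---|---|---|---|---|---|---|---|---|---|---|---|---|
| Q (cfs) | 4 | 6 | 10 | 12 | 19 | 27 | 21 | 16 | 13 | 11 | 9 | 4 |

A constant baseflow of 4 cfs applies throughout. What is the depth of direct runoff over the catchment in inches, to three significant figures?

d ≈ 0.544 in

Direct runoff: 0.0, 2.0, 6.0, 8.0, 15.0, 23.0, 17.0, 12.0, 9.0, 7.0, 5.0, 0.0 cfs; ΣQ_DR = 104.0 cfs.
V = ΣQ_DR · Δt = 104.0 × 3600 s = 3.744 × 10^5 ft³.
Over A = 0.296 mi², depth = V / A = 0.544 in.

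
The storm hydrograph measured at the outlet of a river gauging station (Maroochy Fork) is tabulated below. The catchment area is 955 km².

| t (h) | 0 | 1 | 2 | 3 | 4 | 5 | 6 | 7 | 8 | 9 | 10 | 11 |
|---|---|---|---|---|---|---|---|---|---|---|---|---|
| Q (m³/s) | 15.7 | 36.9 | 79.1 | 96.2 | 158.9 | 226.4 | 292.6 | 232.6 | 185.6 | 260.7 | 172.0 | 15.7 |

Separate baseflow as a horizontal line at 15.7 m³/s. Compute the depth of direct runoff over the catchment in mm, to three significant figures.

d ≈ 5.97 mm

Direct runoff: 0.0, 21.2, 63.4, 80.5, 143.2, 210.7, 276.9, 216.9, 169.9, 245.0, 156.3, 0.0 m³/s; ΣQ_DR = 1584 m³/s.
V = ΣQ_DR · Δt = 1584 × 3600 s = 5.702 × 10^6 m³.
Over A = 955 km², depth = V / A = 5.97 mm.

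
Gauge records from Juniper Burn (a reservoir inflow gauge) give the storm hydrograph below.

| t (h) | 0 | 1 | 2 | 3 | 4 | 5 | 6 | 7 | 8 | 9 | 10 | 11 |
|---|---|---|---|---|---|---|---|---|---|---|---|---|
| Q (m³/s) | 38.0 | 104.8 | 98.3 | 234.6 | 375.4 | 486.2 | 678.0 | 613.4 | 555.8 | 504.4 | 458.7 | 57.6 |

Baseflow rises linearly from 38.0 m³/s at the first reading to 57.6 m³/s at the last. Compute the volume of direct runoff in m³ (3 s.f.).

Direct-runoff ordinates (Q − Q_b): 0.00, 65.02, 56.74, 191.25, 330.27, 439.29, 629.31, 562.93, 503.55, 450.36, 402.88, 0.00 m³/s.
ΣQ_DR = 3632 m³/s.
With Δt = 1 h = 3600 s, V = ΣQ_DR · Δt = 3632 × 3600 = 1.31 × 10^7 m³.

V ≈ 1.31 × 10^7 m³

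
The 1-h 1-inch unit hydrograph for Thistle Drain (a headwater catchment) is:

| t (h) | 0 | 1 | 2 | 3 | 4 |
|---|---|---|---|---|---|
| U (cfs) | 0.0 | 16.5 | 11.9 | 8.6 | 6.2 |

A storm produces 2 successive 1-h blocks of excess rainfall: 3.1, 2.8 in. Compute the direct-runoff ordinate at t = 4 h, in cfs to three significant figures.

By discrete convolution, Q_j = Σ (P_i / 1 in) · U_{j−i}.
At t = 4 h (j=4): Q = (3.1/1)·6.2 + (2.8/1)·8.6 = 43.3 cfs.

Q ≈ 43.3 cfs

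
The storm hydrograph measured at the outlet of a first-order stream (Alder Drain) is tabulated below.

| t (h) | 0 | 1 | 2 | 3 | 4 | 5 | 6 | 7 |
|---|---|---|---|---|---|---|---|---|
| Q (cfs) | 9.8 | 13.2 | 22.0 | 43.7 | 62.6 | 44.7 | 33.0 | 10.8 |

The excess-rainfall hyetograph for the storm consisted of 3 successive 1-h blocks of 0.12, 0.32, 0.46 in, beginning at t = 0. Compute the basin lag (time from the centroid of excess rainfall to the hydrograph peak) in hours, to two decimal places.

t_L ≈ 2.12 h

Centroid of excess rainfall: t_c = Σ P_i·t̄_i / ΣP_i = 1.8778 h (block centres at 0.5, 1.5, 2.5 h).
Hydrograph peak occurs at t = 4 h, so basin lag t_L = 4 − 1.8778 = 2.12 h.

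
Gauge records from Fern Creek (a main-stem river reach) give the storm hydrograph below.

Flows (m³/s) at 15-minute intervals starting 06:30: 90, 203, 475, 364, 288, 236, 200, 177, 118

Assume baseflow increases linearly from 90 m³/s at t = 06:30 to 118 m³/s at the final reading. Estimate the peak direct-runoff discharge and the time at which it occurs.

Subtracting baseflow gives direct-runoff ordinates: 0.00, 109.50, 378.00, 263.50, 184.00, 128.50, 89.00, 62.50, 0.00 m³/s.
The maximum is 378.00 m³/s, occurring at the reading for t = 07:00.

Q_p = 378.00 m³/s at t = 07:00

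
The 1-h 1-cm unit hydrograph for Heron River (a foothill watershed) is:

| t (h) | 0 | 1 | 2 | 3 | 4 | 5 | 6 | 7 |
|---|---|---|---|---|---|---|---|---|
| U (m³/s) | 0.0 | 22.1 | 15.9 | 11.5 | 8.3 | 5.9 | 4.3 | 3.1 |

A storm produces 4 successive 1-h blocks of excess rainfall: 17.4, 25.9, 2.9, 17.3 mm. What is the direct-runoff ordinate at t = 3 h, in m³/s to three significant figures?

Q ≈ 67.6 m³/s

By discrete convolution, Q_j = Σ (P_i / 10 mm) · U_{j−i}.
At t = 3 h (j=3): Q = (17.4/10)·11.5 + (25.9/10)·15.9 + (2.9/10)·22.1 + (17.3/10)·0.0 = 67.6 m³/s.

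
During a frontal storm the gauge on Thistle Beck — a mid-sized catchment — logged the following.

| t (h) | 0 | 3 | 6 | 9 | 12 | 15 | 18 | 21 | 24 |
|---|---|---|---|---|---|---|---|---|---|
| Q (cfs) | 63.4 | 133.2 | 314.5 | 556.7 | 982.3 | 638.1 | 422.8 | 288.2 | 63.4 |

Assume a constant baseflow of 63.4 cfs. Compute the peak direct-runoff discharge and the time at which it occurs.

Q_p = 918.9 cfs at t = 12 h

Subtracting baseflow gives direct-runoff ordinates: 0.0, 69.8, 251.1, 493.3, 918.9, 574.7, 359.4, 224.8, 0.0 cfs.
The maximum is 918.9 cfs, occurring at the reading for t = 12 h.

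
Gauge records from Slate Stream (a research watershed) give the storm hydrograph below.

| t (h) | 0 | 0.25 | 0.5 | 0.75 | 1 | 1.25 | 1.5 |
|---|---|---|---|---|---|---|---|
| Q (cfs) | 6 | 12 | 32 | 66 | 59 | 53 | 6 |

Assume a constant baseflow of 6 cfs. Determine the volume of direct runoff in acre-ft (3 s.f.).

Direct-runoff ordinates (Q − Q_b): 0.0, 6.0, 26.0, 60.0, 53.0, 47.0, 0.0 cfs.
ΣQ_DR = 192.0 cfs.
With Δt = 0.25 h = 900 s, V = ΣQ_DR · Δt = 192.0 × 900 = 1.73 × 10^5 ft³ = 3.97 acre-ft.

V ≈ 3.97 acre-ft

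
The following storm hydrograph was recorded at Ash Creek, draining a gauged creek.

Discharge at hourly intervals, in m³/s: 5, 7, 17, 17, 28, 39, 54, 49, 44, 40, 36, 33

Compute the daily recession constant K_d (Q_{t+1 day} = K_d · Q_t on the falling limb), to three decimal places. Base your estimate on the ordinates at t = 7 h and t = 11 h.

Between t = 7 h and t = 11 h the flow falls from 49 to 33 m³/s over 4×1 h = 4 h.
Per-interval ratio K = (33/49)^(1/4) = 0.9059; K_d = K^(24/1) = 0.093.

K_d ≈ 0.093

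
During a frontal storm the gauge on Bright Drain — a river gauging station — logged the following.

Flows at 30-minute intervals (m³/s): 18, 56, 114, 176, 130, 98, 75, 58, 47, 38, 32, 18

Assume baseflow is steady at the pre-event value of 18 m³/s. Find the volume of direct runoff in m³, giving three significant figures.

V ≈ 1.16 × 10^6 m³

Direct-runoff ordinates (Q − Q_b): 0.0, 38.0, 96.0, 158.0, 112.0, 80.0, 57.0, 40.0, 29.0, 20.0, 14.0, 0.0 m³/s.
ΣQ_DR = 644.0 m³/s.
With Δt = 0.5 h = 1800 s, V = ΣQ_DR · Δt = 644.0 × 1800 = 1.16 × 10^6 m³.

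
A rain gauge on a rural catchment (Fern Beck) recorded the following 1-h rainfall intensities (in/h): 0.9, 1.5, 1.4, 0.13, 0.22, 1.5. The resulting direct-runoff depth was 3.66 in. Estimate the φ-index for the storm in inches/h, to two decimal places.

φ ≈ 0.41 in/h

Only the 4 blocks with intensity above φ contribute runoff: 0.9, 1.5, 1.4, 1.5 in/h.
Σ(I−φ)·Δt = d  ⇒  (0.9+1.5+1.4+1.5 − 4φ)·1 = 3.66
φ = (5.300 − 3.66/1) / 4 = 0.41 in/h.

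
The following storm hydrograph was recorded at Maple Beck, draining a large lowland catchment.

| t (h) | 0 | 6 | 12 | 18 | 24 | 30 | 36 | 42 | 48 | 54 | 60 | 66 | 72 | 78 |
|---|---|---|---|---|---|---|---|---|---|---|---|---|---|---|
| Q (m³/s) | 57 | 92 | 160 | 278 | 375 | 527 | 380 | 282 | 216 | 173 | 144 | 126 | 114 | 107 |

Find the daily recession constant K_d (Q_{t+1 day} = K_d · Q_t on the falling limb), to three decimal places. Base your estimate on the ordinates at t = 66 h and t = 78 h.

K_d ≈ 0.721

Between t = 66 h and t = 78 h the flow falls from 126 to 107 m³/s over 2×6 h = 12 h.
Per-interval ratio K = (107/126)^(1/2) = 0.9215; K_d = K^(24/6) = 0.721.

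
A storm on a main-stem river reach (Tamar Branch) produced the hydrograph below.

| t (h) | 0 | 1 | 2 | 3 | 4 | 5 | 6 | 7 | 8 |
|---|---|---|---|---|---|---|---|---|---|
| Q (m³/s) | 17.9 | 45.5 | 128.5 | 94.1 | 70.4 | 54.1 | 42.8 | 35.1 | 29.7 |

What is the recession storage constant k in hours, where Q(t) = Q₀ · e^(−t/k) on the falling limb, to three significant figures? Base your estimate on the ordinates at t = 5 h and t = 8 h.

k ≈ 5.00 h

On the falling limb, Q drops from 54.1 to 29.7 m³/s between t = 5 h and t = 8 h (Δt = 3 h).
k = −Δt / ln(Q₂/Q₁) = −3 / ln(29.7/54.1) = 5.00 h.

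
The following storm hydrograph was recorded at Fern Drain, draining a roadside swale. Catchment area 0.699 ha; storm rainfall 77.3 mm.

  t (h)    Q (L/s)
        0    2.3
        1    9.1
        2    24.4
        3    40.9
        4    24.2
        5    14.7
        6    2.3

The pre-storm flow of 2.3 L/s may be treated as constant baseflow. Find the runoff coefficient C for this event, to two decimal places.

ΣQ_DR = 101.8 L/s; V = ΣQ_DR·Δt = 3.665 × 10^5 L.
Runoff depth d = V / A = 52.43 mm.
C = d / P = 52.43 / 77.3 = 0.68.

C ≈ 0.68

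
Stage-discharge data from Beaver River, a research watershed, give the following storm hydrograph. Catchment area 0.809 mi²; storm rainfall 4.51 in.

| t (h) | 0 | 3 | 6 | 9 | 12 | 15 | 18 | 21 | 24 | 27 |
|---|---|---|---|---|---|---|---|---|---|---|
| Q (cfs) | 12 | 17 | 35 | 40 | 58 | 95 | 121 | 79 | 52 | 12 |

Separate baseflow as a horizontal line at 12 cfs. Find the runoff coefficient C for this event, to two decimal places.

ΣQ_DR = 401.0 cfs; V = ΣQ_DR·Δt = 4.331 × 10^6 ft³.
Runoff depth d = V / A = 2.304 in.
C = d / P = 2.304 / 4.51 = 0.51.

C ≈ 0.51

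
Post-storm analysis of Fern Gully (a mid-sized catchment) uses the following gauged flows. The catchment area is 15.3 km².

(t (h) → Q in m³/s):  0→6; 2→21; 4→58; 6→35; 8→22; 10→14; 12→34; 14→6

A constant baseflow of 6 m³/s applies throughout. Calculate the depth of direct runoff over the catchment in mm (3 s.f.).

d ≈ 69.6 mm

Direct runoff: 0.0, 15.0, 52.0, 29.0, 16.0, 8.0, 28.0, 0.0 m³/s; ΣQ_DR = 148.0 m³/s.
V = ΣQ_DR · Δt = 148.0 × 7200 s = 1.066 × 10^6 m³.
Over A = 15.3 km², depth = V / A = 69.6 mm.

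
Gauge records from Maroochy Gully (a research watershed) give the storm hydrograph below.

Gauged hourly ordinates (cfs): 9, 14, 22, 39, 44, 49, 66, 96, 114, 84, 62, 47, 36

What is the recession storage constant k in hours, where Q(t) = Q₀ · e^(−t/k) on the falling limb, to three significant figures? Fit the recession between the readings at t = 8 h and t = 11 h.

On the falling limb, Q drops from 114 to 47 cfs between t = 8 h and t = 11 h (Δt = 3 h).
k = −Δt / ln(Q₂/Q₁) = −3 / ln(47/114) = 3.39 h.

k ≈ 3.39 h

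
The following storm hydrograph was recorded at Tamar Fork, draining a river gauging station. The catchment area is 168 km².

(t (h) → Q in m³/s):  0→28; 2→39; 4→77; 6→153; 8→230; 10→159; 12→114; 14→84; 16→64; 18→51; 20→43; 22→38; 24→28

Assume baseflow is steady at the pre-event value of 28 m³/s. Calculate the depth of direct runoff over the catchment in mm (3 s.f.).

Direct runoff: 0.0, 11.0, 49.0, 125.0, 202.0, 131.0, 86.0, 56.0, 36.0, 23.0, 15.0, 10.0, 0.0 m³/s; ΣQ_DR = 744.0 m³/s.
V = ΣQ_DR · Δt = 744.0 × 7200 s = 5.357 × 10^6 m³.
Over A = 168 km², depth = V / A = 31.9 mm.

d ≈ 31.9 mm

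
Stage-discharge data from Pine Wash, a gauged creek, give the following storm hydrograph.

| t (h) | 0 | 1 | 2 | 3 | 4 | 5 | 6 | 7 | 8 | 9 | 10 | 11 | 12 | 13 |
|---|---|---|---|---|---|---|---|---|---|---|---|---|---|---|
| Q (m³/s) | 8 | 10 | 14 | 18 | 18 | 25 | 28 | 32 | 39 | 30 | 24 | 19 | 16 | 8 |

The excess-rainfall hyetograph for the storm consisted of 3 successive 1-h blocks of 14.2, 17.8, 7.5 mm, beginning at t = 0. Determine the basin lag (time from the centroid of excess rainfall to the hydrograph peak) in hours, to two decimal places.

Centroid of excess rainfall: t_c = Σ P_i·t̄_i / ΣP_i = 1.3304 h (block centres at 0.5, 1.5, 2.5 h).
Hydrograph peak occurs at t = 8 h, so basin lag t_L = 8 − 1.3304 = 6.67 h.

t_L ≈ 6.67 h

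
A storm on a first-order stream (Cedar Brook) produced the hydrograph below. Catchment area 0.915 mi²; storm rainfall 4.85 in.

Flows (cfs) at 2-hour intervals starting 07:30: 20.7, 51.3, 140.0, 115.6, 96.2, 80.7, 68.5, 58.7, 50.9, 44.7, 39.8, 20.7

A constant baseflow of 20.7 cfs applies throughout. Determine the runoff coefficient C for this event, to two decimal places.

C ≈ 0.38

ΣQ_DR = 539.4 cfs; V = ΣQ_DR·Δt = 3.884 × 10^6 ft³.
Runoff depth d = V / A = 1.827 in.
C = d / P = 1.827 / 4.85 = 0.38.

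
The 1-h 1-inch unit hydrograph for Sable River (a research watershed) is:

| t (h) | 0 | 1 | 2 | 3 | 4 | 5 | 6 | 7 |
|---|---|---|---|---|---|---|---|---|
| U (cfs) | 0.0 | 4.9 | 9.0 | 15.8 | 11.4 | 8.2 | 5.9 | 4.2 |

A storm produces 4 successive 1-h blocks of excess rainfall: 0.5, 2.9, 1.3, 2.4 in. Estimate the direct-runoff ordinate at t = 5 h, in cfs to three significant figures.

Q ≈ 79.3 cfs

By discrete convolution, Q_j = Σ (P_i / 1 in) · U_{j−i}.
At t = 5 h (j=5): Q = (0.5/1)·8.2 + (2.9/1)·11.4 + (1.3/1)·15.8 + (2.4/1)·9.0 = 79.3 cfs.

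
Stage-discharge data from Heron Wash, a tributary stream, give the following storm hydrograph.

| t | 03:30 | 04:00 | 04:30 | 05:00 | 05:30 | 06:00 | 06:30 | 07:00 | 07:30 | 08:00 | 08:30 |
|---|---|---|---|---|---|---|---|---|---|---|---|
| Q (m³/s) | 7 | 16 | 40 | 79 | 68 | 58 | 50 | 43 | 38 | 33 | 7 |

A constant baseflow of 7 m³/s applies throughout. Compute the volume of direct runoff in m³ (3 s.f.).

V ≈ 6.52 × 10^5 m³

Direct-runoff ordinates (Q − Q_b): 0.0, 9.0, 33.0, 72.0, 61.0, 51.0, 43.0, 36.0, 31.0, 26.0, 0.0 m³/s.
ΣQ_DR = 362.0 m³/s.
With Δt = 0.5 h = 1800 s, V = ΣQ_DR · Δt = 362.0 × 1800 = 6.52 × 10^5 m³.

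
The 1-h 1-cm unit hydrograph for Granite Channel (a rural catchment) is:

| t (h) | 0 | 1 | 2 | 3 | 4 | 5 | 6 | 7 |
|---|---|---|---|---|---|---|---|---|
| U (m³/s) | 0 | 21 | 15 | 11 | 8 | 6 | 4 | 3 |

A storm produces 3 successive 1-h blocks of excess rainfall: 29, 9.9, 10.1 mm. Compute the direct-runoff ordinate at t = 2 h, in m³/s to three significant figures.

Q ≈ 64.3 m³/s

By discrete convolution, Q_j = Σ (P_i / 10 mm) · U_{j−i}.
At t = 2 h (j=2): Q = (29/10)·15 + (9.9/10)·21 + (10.1/10)·0 = 64.3 m³/s.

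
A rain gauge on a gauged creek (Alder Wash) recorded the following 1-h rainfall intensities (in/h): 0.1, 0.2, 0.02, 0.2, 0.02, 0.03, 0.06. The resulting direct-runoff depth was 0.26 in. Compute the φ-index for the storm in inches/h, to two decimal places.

Only the 3 blocks with intensity above φ contribute runoff: 0.1, 0.2, 0.2 in/h.
Σ(I−φ)·Δt = d  ⇒  (0.1+0.2+0.2 − 3φ)·1 = 0.26
φ = (0.5000 − 0.26/1) / 3 = 0.08 in/h.

φ ≈ 0.08 in/h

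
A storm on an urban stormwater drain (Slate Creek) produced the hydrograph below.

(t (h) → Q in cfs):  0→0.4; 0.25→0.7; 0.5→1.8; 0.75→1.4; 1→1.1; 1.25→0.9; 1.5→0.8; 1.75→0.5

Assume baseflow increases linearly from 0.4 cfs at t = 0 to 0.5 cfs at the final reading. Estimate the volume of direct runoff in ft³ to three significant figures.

Direct-runoff ordinates (Q − Q_b): 0.00, 0.29, 1.37, 0.96, 0.64, 0.43, 0.31, 0.00 cfs.
ΣQ_DR = 4.000 cfs.
With Δt = 0.25 h = 900 s, V = ΣQ_DR · Δt = 4.000 × 900 = 3600 ft³.

V ≈ 3600 ft³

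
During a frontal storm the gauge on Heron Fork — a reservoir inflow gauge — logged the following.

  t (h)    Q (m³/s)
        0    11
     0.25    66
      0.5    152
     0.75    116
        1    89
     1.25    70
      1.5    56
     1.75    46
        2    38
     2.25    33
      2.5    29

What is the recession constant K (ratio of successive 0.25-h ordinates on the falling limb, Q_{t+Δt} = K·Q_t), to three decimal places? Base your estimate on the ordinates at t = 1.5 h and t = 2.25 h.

Using the recession-limb readings at t = 1.5 h and t = 2.25 h: Q falls from 56 to 33 m³/s over 3 intervals.
K = (Q₂/Q₁)^(1/3) = (33/56)^(1/3) = 0.838.

K ≈ 0.838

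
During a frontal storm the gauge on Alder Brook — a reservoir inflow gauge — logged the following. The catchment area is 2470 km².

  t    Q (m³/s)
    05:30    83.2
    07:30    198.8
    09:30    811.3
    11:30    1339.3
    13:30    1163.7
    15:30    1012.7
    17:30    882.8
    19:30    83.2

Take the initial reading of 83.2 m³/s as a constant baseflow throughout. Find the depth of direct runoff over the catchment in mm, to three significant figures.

d ≈ 14.3 mm

Direct runoff: 0.0, 115.6, 728.1, 1256.1, 1080.5, 929.5, 799.6, 0.0 m³/s; ΣQ_DR = 4909 m³/s.
V = ΣQ_DR · Δt = 4909 × 7200 s = 3.535 × 10^7 m³.
Over A = 2470 km², depth = V / A = 14.3 mm.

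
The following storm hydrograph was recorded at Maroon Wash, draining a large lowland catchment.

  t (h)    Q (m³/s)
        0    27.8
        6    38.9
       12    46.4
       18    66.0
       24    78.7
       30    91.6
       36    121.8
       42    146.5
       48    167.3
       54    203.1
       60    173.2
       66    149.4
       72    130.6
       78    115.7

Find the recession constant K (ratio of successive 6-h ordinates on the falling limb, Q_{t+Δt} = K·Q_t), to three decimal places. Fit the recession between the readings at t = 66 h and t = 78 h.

K ≈ 0.880

Using the recession-limb readings at t = 66 h and t = 78 h: Q falls from 149.4 to 115.7 m³/s over 2 intervals.
K = (Q₂/Q₁)^(1/2) = (115.7/149.4)^(1/2) = 0.880.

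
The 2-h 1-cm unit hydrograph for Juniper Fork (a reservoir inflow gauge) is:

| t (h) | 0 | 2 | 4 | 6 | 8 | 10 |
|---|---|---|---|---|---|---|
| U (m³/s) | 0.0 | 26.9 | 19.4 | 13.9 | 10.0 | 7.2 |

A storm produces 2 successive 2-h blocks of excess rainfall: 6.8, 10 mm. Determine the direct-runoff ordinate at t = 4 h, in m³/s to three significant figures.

By discrete convolution, Q_j = Σ (P_i / 10 mm) · U_{j−i}.
At t = 4 h (j=2): Q = (6.8/10)·19.4 + (10/10)·26.9 = 40.1 m³/s.

Q ≈ 40.1 m³/s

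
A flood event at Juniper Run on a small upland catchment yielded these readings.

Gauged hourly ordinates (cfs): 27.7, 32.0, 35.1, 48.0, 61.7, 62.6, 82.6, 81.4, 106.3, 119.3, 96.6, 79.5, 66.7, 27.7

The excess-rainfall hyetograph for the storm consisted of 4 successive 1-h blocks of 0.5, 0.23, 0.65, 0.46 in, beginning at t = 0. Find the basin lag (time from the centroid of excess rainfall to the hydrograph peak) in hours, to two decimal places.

Centroid of excess rainfall: t_c = Σ P_i·t̄_i / ΣP_i = 2.0815 h (block centres at 0.5, 1.5, 2.5, 3.5 h).
Hydrograph peak occurs at t = 9 h, so basin lag t_L = 9 − 2.0815 = 6.92 h.

t_L ≈ 6.92 h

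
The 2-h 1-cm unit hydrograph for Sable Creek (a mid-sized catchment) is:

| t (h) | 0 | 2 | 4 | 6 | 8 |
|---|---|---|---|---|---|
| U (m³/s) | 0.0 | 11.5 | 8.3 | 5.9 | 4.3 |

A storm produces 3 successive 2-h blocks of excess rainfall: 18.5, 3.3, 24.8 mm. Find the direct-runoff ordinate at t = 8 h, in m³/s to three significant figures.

By discrete convolution, Q_j = Σ (P_i / 10 mm) · U_{j−i}.
At t = 8 h (j=4): Q = (18.5/10)·4.3 + (3.3/10)·5.9 + (24.8/10)·8.3 = 30.5 m³/s.

Q ≈ 30.5 m³/s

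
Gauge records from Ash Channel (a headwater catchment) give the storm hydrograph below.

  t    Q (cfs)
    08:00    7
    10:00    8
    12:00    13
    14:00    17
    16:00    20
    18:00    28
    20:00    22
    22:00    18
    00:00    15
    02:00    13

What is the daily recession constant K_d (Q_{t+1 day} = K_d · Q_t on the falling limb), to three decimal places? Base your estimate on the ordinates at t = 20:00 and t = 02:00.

K_d ≈ 0.122

Between t = 20:00 and t = 02:00 the flow falls from 22 to 13 cfs over 3×2 h = 6 h.
Per-interval ratio K = (13/22)^(1/3) = 0.8392; K_d = K^(24/2) = 0.122.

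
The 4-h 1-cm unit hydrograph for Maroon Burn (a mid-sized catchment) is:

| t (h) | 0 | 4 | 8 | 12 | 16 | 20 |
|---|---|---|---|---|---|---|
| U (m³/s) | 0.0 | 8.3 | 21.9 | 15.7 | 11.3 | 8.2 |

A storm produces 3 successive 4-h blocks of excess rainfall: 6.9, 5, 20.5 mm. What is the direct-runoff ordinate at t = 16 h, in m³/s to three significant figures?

Q ≈ 60.5 m³/s

By discrete convolution, Q_j = Σ (P_i / 10 mm) · U_{j−i}.
At t = 16 h (j=4): Q = (6.9/10)·11.3 + (5/10)·15.7 + (20.5/10)·21.9 = 60.5 m³/s.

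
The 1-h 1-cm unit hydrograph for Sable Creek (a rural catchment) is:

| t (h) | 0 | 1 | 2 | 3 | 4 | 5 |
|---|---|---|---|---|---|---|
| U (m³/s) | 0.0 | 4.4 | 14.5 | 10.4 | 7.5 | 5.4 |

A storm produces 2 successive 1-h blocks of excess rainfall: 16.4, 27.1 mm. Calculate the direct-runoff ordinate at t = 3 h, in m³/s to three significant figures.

Q ≈ 56.4 m³/s

By discrete convolution, Q_j = Σ (P_i / 10 mm) · U_{j−i}.
At t = 3 h (j=3): Q = (16.4/10)·10.4 + (27.1/10)·14.5 = 56.4 m³/s.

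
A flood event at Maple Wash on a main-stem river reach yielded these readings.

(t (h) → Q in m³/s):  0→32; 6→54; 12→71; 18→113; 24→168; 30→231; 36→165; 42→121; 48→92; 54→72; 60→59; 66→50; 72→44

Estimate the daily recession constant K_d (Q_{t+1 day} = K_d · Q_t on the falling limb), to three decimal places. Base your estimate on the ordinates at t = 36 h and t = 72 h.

K_d ≈ 0.414

Between t = 36 h and t = 72 h the flow falls from 165 to 44 m³/s over 6×6 h = 36 h.
Per-interval ratio K = (44/165)^(1/6) = 0.8023; K_d = K^(24/6) = 0.414.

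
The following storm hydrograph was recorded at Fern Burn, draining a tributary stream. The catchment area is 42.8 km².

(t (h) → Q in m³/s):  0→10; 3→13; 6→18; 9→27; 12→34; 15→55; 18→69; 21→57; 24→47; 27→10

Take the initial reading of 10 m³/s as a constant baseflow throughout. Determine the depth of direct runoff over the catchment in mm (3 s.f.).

d ≈ 60.6 mm

Direct runoff: 0.0, 3.0, 8.0, 17.0, 24.0, 45.0, 59.0, 47.0, 37.0, 0.0 m³/s; ΣQ_DR = 240.0 m³/s.
V = ΣQ_DR · Δt = 240.0 × 10800 s = 2.592 × 10^6 m³.
Over A = 42.8 km², depth = V / A = 60.6 mm.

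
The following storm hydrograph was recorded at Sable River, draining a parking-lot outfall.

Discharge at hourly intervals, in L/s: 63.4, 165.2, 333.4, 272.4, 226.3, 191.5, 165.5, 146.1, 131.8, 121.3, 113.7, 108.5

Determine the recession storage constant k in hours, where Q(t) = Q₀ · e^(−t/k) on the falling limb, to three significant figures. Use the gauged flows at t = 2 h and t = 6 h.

On the falling limb, Q drops from 333.4 to 165.5 L/s between t = 2 h and t = 6 h (Δt = 4 h).
k = −Δt / ln(Q₂/Q₁) = −4 / ln(165.5/333.4) = 5.71 h.

k ≈ 5.71 h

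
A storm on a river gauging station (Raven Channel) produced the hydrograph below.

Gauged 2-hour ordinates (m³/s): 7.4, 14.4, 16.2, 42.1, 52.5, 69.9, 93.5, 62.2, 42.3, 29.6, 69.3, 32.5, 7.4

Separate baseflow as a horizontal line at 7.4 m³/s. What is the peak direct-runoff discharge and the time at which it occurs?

Subtracting baseflow gives direct-runoff ordinates: 0.0, 7.0, 8.8, 34.7, 45.1, 62.5, 86.1, 54.8, 34.9, 22.2, 61.9, 25.1, 0.0 m³/s.
The maximum is 86.1 m³/s, occurring at the reading for t = 12 h.

Q_p = 86.1 m³/s at t = 12 h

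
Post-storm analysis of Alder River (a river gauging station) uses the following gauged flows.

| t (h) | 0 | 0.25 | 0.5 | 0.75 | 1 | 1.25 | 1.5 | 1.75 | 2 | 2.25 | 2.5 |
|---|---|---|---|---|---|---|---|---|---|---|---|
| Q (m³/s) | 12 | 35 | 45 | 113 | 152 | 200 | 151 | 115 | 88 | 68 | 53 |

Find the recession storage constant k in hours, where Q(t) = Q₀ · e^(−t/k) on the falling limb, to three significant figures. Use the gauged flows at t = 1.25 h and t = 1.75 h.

k ≈ 0.904 h

On the falling limb, Q drops from 200 to 115 m³/s between t = 1.25 h and t = 1.75 h (Δt = 0.5 h).
k = −Δt / ln(Q₂/Q₁) = −0.5 / ln(115/200) = 0.904 h.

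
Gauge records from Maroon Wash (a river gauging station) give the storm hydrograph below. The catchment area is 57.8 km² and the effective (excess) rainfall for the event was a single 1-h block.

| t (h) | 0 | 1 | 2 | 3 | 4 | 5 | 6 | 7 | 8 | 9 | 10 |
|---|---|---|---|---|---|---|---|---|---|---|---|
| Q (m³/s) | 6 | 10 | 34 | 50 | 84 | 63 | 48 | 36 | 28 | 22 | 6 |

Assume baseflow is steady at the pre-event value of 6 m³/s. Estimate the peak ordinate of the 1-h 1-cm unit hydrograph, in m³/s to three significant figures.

U_p ≈ 39.0 m³/s

Direct runoff: 0.0, 4.0, 28.0, 44.0, 78.0, 57.0, 42.0, 30.0, 22.0, 16.0, 0.0 m³/s; ΣQ_DR = 321.0 m³/s, peak = 78.0 m³/s.
Runoff depth d = ΣQ_DR·Δt / A = 321.0 × 3600 / (57.8 km²) = 19.99 mm.
The 1-cm UH is the DRH scaled by (10 mm)/d, so U_p = 78.0 × 10/19.99 = 39.0 m³/s.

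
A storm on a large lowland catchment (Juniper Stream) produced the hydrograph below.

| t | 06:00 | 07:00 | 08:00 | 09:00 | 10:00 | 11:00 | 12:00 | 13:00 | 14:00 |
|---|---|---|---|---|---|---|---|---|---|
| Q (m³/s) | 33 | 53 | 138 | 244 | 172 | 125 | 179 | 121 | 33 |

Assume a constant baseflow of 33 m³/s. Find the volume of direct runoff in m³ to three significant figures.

V ≈ 2.88 × 10^6 m³

Direct-runoff ordinates (Q − Q_b): 0.0, 20.0, 105.0, 211.0, 139.0, 92.0, 146.0, 88.0, 0.0 m³/s.
ΣQ_DR = 801.0 m³/s.
With Δt = 1 h = 3600 s, V = ΣQ_DR · Δt = 801.0 × 3600 = 2.88 × 10^6 m³.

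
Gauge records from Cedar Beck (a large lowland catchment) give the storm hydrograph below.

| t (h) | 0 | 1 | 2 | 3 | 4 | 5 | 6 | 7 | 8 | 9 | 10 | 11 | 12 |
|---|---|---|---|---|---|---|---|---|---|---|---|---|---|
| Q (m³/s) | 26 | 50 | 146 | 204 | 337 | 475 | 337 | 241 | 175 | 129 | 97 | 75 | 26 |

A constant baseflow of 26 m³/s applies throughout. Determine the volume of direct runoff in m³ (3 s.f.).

V ≈ 7.13 × 10^6 m³

Direct-runoff ordinates (Q − Q_b): 0.0, 24.0, 120.0, 178.0, 311.0, 449.0, 311.0, 215.0, 149.0, 103.0, 71.0, 49.0, 0.0 m³/s.
ΣQ_DR = 1980 m³/s.
With Δt = 1 h = 3600 s, V = ΣQ_DR · Δt = 1980 × 3600 = 7.13 × 10^6 m³.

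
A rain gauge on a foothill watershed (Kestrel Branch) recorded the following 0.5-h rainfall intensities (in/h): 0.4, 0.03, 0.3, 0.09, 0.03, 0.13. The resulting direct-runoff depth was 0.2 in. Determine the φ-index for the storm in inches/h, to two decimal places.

Only the 2 blocks with intensity above φ contribute runoff: 0.4, 0.3 in/h.
Σ(I−φ)·Δt = d  ⇒  (0.4+0.3 − 2φ)·0.5 = 0.2
φ = (0.7000 − 0.2/0.5) / 2 = 0.15 in/h.

φ ≈ 0.15 in/h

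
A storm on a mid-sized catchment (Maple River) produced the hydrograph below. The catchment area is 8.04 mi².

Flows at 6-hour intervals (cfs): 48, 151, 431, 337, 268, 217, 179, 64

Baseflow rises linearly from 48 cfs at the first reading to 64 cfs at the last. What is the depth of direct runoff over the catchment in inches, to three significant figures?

Direct runoff: 0.00, 100.71, 378.43, 282.14, 210.86, 157.57, 117.29, 0.00 cfs; ΣQ_DR = 1247 cfs.
V = ΣQ_DR · Δt = 1247 × 21600 s = 2.694 × 10^7 ft³.
Over A = 8.04 mi², depth = V / A = 1.44 in.

d ≈ 1.44 in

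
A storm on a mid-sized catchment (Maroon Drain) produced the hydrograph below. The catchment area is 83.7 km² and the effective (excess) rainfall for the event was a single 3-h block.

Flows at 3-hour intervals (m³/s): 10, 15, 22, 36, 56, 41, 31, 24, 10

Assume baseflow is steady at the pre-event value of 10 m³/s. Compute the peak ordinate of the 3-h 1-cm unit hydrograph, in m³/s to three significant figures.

U_p ≈ 23.0 m³/s

Direct runoff: 0.0, 5.0, 12.0, 26.0, 46.0, 31.0, 21.0, 14.0, 0.0 m³/s; ΣQ_DR = 155.0 m³/s, peak = 46.0 m³/s.
Runoff depth d = ΣQ_DR·Δt / A = 155.0 × 10800 / (83.7 km²) = 20.00 mm.
The 1-cm UH is the DRH scaled by (10 mm)/d, so U_p = 46.0 × 10/20.00 = 23.0 m³/s.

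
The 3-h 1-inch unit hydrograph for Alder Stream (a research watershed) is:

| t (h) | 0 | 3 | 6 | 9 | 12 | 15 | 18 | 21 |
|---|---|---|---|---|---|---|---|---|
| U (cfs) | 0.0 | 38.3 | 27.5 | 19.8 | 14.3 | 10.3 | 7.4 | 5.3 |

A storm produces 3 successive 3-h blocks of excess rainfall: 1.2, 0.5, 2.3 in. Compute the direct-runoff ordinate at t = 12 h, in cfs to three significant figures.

By discrete convolution, Q_j = Σ (P_i / 1 in) · U_{j−i}.
At t = 12 h (j=4): Q = (1.2/1)·14.3 + (0.5/1)·19.8 + (2.3/1)·27.5 = 90.3 cfs.

Q ≈ 90.3 cfs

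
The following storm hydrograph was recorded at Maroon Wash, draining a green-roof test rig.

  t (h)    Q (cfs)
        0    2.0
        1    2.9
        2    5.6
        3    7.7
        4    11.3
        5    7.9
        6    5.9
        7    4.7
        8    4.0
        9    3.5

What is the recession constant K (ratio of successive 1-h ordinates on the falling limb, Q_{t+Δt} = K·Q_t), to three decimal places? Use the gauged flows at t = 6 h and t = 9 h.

Using the recession-limb readings at t = 6 h and t = 9 h: Q falls from 5.9 to 3.5 cfs over 3 intervals.
K = (Q₂/Q₁)^(1/3) = (3.5/5.9)^(1/3) = 0.840.

K ≈ 0.840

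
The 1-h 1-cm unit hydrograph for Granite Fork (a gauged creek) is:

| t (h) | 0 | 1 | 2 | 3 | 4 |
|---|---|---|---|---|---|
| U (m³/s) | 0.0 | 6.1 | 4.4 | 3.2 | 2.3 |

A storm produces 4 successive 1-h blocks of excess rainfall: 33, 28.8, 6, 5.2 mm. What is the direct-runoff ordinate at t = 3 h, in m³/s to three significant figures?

Q ≈ 26.9 m³/s

By discrete convolution, Q_j = Σ (P_i / 10 mm) · U_{j−i}.
At t = 3 h (j=3): Q = (33/10)·3.2 + (28.8/10)·4.4 + (6/10)·6.1 + (5.2/10)·0.0 = 26.9 m³/s.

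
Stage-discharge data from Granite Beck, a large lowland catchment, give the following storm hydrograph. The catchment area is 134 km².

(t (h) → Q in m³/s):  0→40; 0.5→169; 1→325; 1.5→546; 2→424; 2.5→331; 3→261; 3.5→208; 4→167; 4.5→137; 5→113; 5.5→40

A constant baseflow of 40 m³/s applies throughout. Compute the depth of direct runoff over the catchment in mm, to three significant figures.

d ≈ 30.6 mm

Direct runoff: 0.0, 129.0, 285.0, 506.0, 384.0, 291.0, 221.0, 168.0, 127.0, 97.0, 73.0, 0.0 m³/s; ΣQ_DR = 2281 m³/s.
V = ΣQ_DR · Δt = 2281 × 1800 s = 4.106 × 10^6 m³.
Over A = 134 km², depth = V / A = 30.6 mm.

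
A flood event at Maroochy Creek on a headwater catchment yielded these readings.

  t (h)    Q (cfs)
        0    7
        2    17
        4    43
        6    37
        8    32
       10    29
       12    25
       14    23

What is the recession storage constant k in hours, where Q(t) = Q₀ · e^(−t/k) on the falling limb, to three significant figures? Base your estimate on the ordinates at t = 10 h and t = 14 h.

k ≈ 17.3 h

On the falling limb, Q drops from 29 to 23 cfs between t = 10 h and t = 14 h (Δt = 4 h).
k = −Δt / ln(Q₂/Q₁) = −4 / ln(23/29) = 17.3 h.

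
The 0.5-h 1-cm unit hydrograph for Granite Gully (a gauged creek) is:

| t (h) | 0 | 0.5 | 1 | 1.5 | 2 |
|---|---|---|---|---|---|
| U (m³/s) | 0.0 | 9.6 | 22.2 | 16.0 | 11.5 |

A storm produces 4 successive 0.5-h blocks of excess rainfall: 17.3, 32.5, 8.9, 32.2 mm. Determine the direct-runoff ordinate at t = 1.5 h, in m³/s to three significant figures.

Q ≈ 108 m³/s

By discrete convolution, Q_j = Σ (P_i / 10 mm) · U_{j−i}.
At t = 1.5 h (j=3): Q = (17.3/10)·16.0 + (32.5/10)·22.2 + (8.9/10)·9.6 + (32.2/10)·0.0 = 108 m³/s.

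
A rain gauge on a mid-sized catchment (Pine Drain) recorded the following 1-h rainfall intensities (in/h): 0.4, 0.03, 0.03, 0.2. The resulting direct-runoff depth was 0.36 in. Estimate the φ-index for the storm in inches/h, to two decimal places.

φ ≈ 0.12 in/h

Only the 2 blocks with intensity above φ contribute runoff: 0.4, 0.2 in/h.
Σ(I−φ)·Δt = d  ⇒  (0.4+0.2 − 2φ)·1 = 0.36
φ = (0.6000 − 0.36/1) / 2 = 0.12 in/h.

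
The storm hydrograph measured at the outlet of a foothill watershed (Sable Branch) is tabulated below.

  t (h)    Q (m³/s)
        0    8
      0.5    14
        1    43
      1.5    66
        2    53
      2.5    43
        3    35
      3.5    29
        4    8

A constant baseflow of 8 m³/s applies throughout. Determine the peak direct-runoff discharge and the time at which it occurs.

Subtracting baseflow gives direct-runoff ordinates: 0.0, 6.0, 35.0, 58.0, 45.0, 35.0, 27.0, 21.0, 0.0 m³/s.
The maximum is 58.0 m³/s, occurring at the reading for t = 1.5 h.

Q_p = 58.0 m³/s at t = 1.5 h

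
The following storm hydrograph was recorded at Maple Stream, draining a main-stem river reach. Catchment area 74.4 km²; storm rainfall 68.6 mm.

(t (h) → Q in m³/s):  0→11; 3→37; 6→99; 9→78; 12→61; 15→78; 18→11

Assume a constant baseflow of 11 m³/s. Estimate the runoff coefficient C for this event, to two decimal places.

ΣQ_DR = 298.0 m³/s; V = ΣQ_DR·Δt = 3.218 × 10^6 m³.
Runoff depth d = V / A = 43.26 mm.
C = d / P = 43.26 / 68.6 = 0.63.

C ≈ 0.63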